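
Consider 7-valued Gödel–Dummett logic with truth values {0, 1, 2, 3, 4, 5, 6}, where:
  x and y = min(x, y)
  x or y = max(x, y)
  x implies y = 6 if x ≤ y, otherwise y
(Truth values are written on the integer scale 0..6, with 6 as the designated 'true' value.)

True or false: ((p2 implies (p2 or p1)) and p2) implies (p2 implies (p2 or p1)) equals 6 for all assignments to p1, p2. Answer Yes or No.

Yes

At p1 = 5, p2 = 2, for instance:
p2 or p1 = 2 or 5 = 5
p2 implies (p2 or p1) = 2 implies 5 = 6
(p2 implies (p2 or p1)) and p2 = 6 and 2 = 2
((p2 implies (p2 or p1)) and p2) implies (p2 implies (p2 or p1)) = 2 implies 6 = 6
and checking the remaining 48 assignments likewise gives ≥ 6 in every case.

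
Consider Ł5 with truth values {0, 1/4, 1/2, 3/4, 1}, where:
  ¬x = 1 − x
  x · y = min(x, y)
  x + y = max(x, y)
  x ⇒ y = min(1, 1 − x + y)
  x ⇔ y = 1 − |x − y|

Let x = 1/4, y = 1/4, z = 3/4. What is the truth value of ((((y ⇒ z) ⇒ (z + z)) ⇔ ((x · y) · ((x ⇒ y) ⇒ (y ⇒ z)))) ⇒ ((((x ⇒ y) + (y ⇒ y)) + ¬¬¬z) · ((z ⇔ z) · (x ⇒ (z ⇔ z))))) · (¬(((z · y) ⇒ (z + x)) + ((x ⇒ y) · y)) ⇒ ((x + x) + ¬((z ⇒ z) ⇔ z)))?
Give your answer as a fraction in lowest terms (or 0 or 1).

1

y ⇒ z = 1/4 ⇒ 3/4 = 1
z + z = 3/4 + 3/4 = 3/4
(y ⇒ z) ⇒ (z + z) = 1 ⇒ 3/4 = 3/4
x · y = 1/4 · 1/4 = 1/4
x ⇒ y = 1/4 ⇒ 1/4 = 1
y ⇒ z = 1/4 ⇒ 3/4 = 1
(x ⇒ y) ⇒ (y ⇒ z) = 1 ⇒ 1 = 1
(x · y) · ((x ⇒ y) ⇒ (y ⇒ z)) = 1/4 · 1 = 1/4
((y ⇒ z) ⇒ (z + z)) ⇔ ((x · y) · ((x ⇒ y) ⇒ (y ⇒ z))) = 3/4 ⇔ 1/4 = 1/2
x ⇒ y = 1/4 ⇒ 1/4 = 1
y ⇒ y = 1/4 ⇒ 1/4 = 1
(x ⇒ y) + (y ⇒ y) = 1 + 1 = 1
¬z = ¬3/4 = 1/4
¬¬z = ¬1/4 = 3/4
¬¬¬z = ¬3/4 = 1/4
((x ⇒ y) + (y ⇒ y)) + ¬¬¬z = 1 + 1/4 = 1
z ⇔ z = 3/4 ⇔ 3/4 = 1
z ⇔ z = 3/4 ⇔ 3/4 = 1
x ⇒ (z ⇔ z) = 1/4 ⇒ 1 = 1
(z ⇔ z) · (x ⇒ (z ⇔ z)) = 1 · 1 = 1
(((x ⇒ y) + (y ⇒ y)) + ¬¬¬z) · ((z ⇔ z) · (x ⇒ (z ⇔ z))) = 1 · 1 = 1
(((y ⇒ z) ⇒ (z + z)) ⇔ ((x · y) · ((x ⇒ y) ⇒ (y ⇒ z)))) ⇒ ((((x ⇒ y) + (y ⇒ y)) + ¬¬¬z) · ((z ⇔ z) · (x ⇒ (z ⇔ z)))) = 1/2 ⇒ 1 = 1
z · y = 3/4 · 1/4 = 1/4
z + x = 3/4 + 1/4 = 3/4
(z · y) ⇒ (z + x) = 1/4 ⇒ 3/4 = 1
x ⇒ y = 1/4 ⇒ 1/4 = 1
(x ⇒ y) · y = 1 · 1/4 = 1/4
((z · y) ⇒ (z + x)) + ((x ⇒ y) · y) = 1 + 1/4 = 1
¬(((z · y) ⇒ (z + x)) + ((x ⇒ y) · y)) = ¬1 = 0
x + x = 1/4 + 1/4 = 1/4
z ⇒ z = 3/4 ⇒ 3/4 = 1
(z ⇒ z) ⇔ z = 1 ⇔ 3/4 = 3/4
¬((z ⇒ z) ⇔ z) = ¬3/4 = 1/4
(x + x) + ¬((z ⇒ z) ⇔ z) = 1/4 + 1/4 = 1/4
¬(((z · y) ⇒ (z + x)) + ((x ⇒ y) · y)) ⇒ ((x + x) + ¬((z ⇒ z) ⇔ z)) = 0 ⇒ 1/4 = 1
((((y ⇒ z) ⇒ (z + z)) ⇔ ((x · y) · ((x ⇒ y) ⇒ (y ⇒ z)))) ⇒ ((((x ⇒ y) + (y ⇒ y)) + ¬¬¬z) · ((z ⇔ z) · (x ⇒ (z ⇔ z))))) · (¬(((z · y) ⇒ (z + x)) + ((x ⇒ y) · y)) ⇒ ((x + x) + ¬((z ⇒ z) ⇔ z))) = 1 · 1 = 1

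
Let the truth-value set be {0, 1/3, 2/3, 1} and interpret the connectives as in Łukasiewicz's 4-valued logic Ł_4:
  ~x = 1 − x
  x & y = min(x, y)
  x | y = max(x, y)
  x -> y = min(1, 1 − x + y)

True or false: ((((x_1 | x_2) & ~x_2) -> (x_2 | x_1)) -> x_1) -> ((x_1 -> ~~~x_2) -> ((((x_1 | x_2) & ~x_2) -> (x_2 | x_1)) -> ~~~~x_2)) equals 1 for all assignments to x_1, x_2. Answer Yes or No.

No

Counterexample: take x_1 = 1/3, x_2 = 0.
x_1 | x_2 = 1/3 | 0 = 1/3
~x_2 = ~0 = 1
(x_1 | x_2) & ~x_2 = 1/3 & 1 = 1/3
x_2 | x_1 = 0 | 1/3 = 1/3
((x_1 | x_2) & ~x_2) -> (x_2 | x_1) = 1/3 -> 1/3 = 1
(((x_1 | x_2) & ~x_2) -> (x_2 | x_1)) -> x_1 = 1 -> 1/3 = 1/3
~x_2 = ~0 = 1
~~x_2 = ~1 = 0
~~~x_2 = ~0 = 1
x_1 -> ~~~x_2 = 1/3 -> 1 = 1
x_1 | x_2 = 1/3 | 0 = 1/3
~x_2 = ~0 = 1
(x_1 | x_2) & ~x_2 = 1/3 & 1 = 1/3
x_2 | x_1 = 0 | 1/3 = 1/3
((x_1 | x_2) & ~x_2) -> (x_2 | x_1) = 1/3 -> 1/3 = 1
~x_2 = ~0 = 1
~~x_2 = ~1 = 0
~~~x_2 = ~0 = 1
~~~~x_2 = ~1 = 0
(((x_1 | x_2) & ~x_2) -> (x_2 | x_1)) -> ~~~~x_2 = 1 -> 0 = 0
(x_1 -> ~~~x_2) -> ((((x_1 | x_2) & ~x_2) -> (x_2 | x_1)) -> ~~~~x_2) = 1 -> 0 = 0
((((x_1 | x_2) & ~x_2) -> (x_2 | x_1)) -> x_1) -> ((x_1 -> ~~~x_2) -> ((((x_1 | x_2) & ~x_2) -> (x_2 | x_1)) -> ~~~~x_2)) = 1/3 -> 0 = 2/3
This gives 2/3 ≠ 1.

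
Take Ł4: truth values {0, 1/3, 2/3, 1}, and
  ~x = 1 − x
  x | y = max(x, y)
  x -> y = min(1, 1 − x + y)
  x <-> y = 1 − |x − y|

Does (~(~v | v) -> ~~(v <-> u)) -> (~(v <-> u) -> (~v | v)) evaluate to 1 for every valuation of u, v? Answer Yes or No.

Yes

u = 0, v = 0 ↦ 1
u = 0, v = 1/3 ↦ 1
u = 0, v = 2/3 ↦ 1
u = 0, v = 1 ↦ 1
u = 1/3, v = 0 ↦ 1
u = 1/3, v = 1/3 ↦ 1
u = 1/3, v = 2/3 ↦ 1
u = 1/3, v = 1 ↦ 1
u = 2/3, v = 0 ↦ 1
u = 2/3, v = 1/3 ↦ 1
u = 2/3, v = 2/3 ↦ 1
u = 2/3, v = 1 ↦ 1
u = 1, v = 0 ↦ 1
u = 1, v = 1/3 ↦ 1
u = 1, v = 2/3 ↦ 1
u = 1, v = 1 ↦ 1
Every assignment gives a value ≥ 1.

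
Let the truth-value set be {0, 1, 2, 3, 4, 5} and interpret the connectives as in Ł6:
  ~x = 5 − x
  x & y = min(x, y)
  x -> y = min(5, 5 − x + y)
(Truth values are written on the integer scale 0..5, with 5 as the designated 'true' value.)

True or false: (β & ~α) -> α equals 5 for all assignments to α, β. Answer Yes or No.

Counterexample: take α = 0, β = 1.
~α = ~0 = 5
β & ~α = 1 & 5 = 1
(β & ~α) -> α = 1 -> 0 = 4
This gives 4 ≠ 5.

No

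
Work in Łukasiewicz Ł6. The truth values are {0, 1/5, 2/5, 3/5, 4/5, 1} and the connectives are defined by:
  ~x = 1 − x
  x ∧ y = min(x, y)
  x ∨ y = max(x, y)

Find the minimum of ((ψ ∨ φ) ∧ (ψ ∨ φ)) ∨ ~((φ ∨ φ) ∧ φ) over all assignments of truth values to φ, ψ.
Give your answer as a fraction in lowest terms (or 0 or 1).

3/5

Take φ = 2/5, ψ = 0:
ψ ∨ φ = 0 ∨ 2/5 = 2/5
ψ ∨ φ = 0 ∨ 2/5 = 2/5
(ψ ∨ φ) ∧ (ψ ∨ φ) = 2/5 ∧ 2/5 = 2/5
φ ∨ φ = 2/5 ∨ 2/5 = 2/5
(φ ∨ φ) ∧ φ = 2/5 ∧ 2/5 = 2/5
~((φ ∨ φ) ∧ φ) = ~2/5 = 3/5
((ψ ∨ φ) ∧ (ψ ∨ φ)) ∨ ~((φ ∨ φ) ∧ φ) = 2/5 ∨ 3/5 = 3/5
No assignment yields a value below 3/5, so this is the minimum.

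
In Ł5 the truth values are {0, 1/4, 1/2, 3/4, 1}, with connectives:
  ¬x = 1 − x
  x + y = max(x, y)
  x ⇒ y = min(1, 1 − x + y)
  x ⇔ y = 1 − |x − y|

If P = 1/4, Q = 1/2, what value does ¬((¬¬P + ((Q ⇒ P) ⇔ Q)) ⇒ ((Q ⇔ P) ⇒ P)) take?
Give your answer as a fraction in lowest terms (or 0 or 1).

¬P = ¬1/4 = 3/4
¬¬P = ¬3/4 = 1/4
Q ⇒ P = 1/2 ⇒ 1/4 = 3/4
(Q ⇒ P) ⇔ Q = 3/4 ⇔ 1/2 = 3/4
¬¬P + ((Q ⇒ P) ⇔ Q) = 1/4 + 3/4 = 3/4
Q ⇔ P = 1/2 ⇔ 1/4 = 3/4
(Q ⇔ P) ⇒ P = 3/4 ⇒ 1/4 = 1/2
(¬¬P + ((Q ⇒ P) ⇔ Q)) ⇒ ((Q ⇔ P) ⇒ P) = 3/4 ⇒ 1/2 = 3/4
¬((¬¬P + ((Q ⇒ P) ⇔ Q)) ⇒ ((Q ⇔ P) ⇒ P)) = ¬3/4 = 1/4

1/4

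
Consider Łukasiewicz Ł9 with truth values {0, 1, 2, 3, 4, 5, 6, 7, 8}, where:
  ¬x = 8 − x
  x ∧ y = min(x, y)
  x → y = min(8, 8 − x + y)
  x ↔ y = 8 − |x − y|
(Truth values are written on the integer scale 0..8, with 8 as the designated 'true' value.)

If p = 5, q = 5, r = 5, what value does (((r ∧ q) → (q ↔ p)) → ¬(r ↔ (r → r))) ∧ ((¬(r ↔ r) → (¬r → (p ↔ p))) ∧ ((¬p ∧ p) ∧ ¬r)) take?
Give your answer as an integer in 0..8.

r ∧ q = 5 ∧ 5 = 5
q ↔ p = 5 ↔ 5 = 8
(r ∧ q) → (q ↔ p) = 5 → 8 = 8
r → r = 5 → 5 = 8
r ↔ (r → r) = 5 ↔ 8 = 5
¬(r ↔ (r → r)) = ¬5 = 3
((r ∧ q) → (q ↔ p)) → ¬(r ↔ (r → r)) = 8 → 3 = 3
r ↔ r = 5 ↔ 5 = 8
¬(r ↔ r) = ¬8 = 0
¬r = ¬5 = 3
p ↔ p = 5 ↔ 5 = 8
¬r → (p ↔ p) = 3 → 8 = 8
¬(r ↔ r) → (¬r → (p ↔ p)) = 0 → 8 = 8
¬p = ¬5 = 3
¬p ∧ p = 3 ∧ 5 = 3
¬r = ¬5 = 3
(¬p ∧ p) ∧ ¬r = 3 ∧ 3 = 3
(¬(r ↔ r) → (¬r → (p ↔ p))) ∧ ((¬p ∧ p) ∧ ¬r) = 8 ∧ 3 = 3
(((r ∧ q) → (q ↔ p)) → ¬(r ↔ (r → r))) ∧ ((¬(r ↔ r) → (¬r → (p ↔ p))) ∧ ((¬p ∧ p) ∧ ¬r)) = 3 ∧ 3 = 3

3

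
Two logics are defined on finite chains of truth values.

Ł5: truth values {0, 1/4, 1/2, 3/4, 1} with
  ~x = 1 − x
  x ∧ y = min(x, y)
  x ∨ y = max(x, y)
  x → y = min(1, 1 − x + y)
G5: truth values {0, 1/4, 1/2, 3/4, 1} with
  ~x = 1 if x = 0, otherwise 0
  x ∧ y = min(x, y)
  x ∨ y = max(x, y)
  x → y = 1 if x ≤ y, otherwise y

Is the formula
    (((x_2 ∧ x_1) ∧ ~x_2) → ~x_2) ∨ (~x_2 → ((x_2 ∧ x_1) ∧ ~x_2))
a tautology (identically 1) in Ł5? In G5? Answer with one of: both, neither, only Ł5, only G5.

In Ł5: every assignment gives 1 — tautology.
In G5: every assignment gives 1 — tautology.

both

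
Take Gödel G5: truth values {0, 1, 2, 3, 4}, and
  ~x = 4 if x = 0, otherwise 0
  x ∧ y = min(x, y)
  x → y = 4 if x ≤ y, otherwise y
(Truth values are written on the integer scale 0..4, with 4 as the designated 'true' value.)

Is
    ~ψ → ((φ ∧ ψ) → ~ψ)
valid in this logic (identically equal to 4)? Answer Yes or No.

At φ = 1, ψ = 0, for instance:
~ψ = ~0 = 4
φ ∧ ψ = 1 ∧ 0 = 0
(φ ∧ ψ) → ~ψ = 0 → 4 = 4
~ψ → ((φ ∧ ψ) → ~ψ) = 4 → 4 = 4
and checking the remaining 24 assignments likewise gives ≥ 4 in every case.

Yes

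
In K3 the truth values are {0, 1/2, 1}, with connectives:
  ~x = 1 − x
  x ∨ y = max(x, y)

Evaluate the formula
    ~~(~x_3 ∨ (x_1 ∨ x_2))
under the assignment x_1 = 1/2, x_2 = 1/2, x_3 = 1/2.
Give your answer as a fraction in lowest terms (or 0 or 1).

1/2

~x_3 = ~1/2 = 1/2
x_1 ∨ x_2 = 1/2 ∨ 1/2 = 1/2
~x_3 ∨ (x_1 ∨ x_2) = 1/2 ∨ 1/2 = 1/2
~(~x_3 ∨ (x_1 ∨ x_2)) = ~1/2 = 1/2
~~(~x_3 ∨ (x_1 ∨ x_2)) = ~1/2 = 1/2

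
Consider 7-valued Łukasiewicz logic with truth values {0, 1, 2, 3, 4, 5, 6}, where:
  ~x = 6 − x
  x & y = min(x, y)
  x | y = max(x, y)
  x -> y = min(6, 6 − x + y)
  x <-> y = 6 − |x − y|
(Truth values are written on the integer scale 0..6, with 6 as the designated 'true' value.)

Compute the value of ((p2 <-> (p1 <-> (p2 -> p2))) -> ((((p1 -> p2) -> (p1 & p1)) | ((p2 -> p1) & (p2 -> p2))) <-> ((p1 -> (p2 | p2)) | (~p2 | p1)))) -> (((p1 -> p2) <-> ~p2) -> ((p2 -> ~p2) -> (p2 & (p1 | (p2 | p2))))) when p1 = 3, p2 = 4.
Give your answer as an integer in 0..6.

6

p2 -> p2 = 4 -> 4 = 6
p1 <-> (p2 -> p2) = 3 <-> 6 = 3
p2 <-> (p1 <-> (p2 -> p2)) = 4 <-> 3 = 5
p1 -> p2 = 3 -> 4 = 6
p1 & p1 = 3 & 3 = 3
(p1 -> p2) -> (p1 & p1) = 6 -> 3 = 3
p2 -> p1 = 4 -> 3 = 5
p2 -> p2 = 4 -> 4 = 6
(p2 -> p1) & (p2 -> p2) = 5 & 6 = 5
((p1 -> p2) -> (p1 & p1)) | ((p2 -> p1) & (p2 -> p2)) = 3 | 5 = 5
p2 | p2 = 4 | 4 = 4
p1 -> (p2 | p2) = 3 -> 4 = 6
~p2 = ~4 = 2
~p2 | p1 = 2 | 3 = 3
(p1 -> (p2 | p2)) | (~p2 | p1) = 6 | 3 = 6
(((p1 -> p2) -> (p1 & p1)) | ((p2 -> p1) & (p2 -> p2))) <-> ((p1 -> (p2 | p2)) | (~p2 | p1)) = 5 <-> 6 = 5
(p2 <-> (p1 <-> (p2 -> p2))) -> ((((p1 -> p2) -> (p1 & p1)) | ((p2 -> p1) & (p2 -> p2))) <-> ((p1 -> (p2 | p2)) | (~p2 | p1))) = 5 -> 5 = 6
p1 -> p2 = 3 -> 4 = 6
~p2 = ~4 = 2
(p1 -> p2) <-> ~p2 = 6 <-> 2 = 2
~p2 = ~4 = 2
p2 -> ~p2 = 4 -> 2 = 4
p2 | p2 = 4 | 4 = 4
p1 | (p2 | p2) = 3 | 4 = 4
p2 & (p1 | (p2 | p2)) = 4 & 4 = 4
(p2 -> ~p2) -> (p2 & (p1 | (p2 | p2))) = 4 -> 4 = 6
((p1 -> p2) <-> ~p2) -> ((p2 -> ~p2) -> (p2 & (p1 | (p2 | p2)))) = 2 -> 6 = 6
((p2 <-> (p1 <-> (p2 -> p2))) -> ((((p1 -> p2) -> (p1 & p1)) | ((p2 -> p1) & (p2 -> p2))) <-> ((p1 -> (p2 | p2)) | (~p2 | p1)))) -> (((p1 -> p2) <-> ~p2) -> ((p2 -> ~p2) -> (p2 & (p1 | (p2 | p2))))) = 6 -> 6 = 6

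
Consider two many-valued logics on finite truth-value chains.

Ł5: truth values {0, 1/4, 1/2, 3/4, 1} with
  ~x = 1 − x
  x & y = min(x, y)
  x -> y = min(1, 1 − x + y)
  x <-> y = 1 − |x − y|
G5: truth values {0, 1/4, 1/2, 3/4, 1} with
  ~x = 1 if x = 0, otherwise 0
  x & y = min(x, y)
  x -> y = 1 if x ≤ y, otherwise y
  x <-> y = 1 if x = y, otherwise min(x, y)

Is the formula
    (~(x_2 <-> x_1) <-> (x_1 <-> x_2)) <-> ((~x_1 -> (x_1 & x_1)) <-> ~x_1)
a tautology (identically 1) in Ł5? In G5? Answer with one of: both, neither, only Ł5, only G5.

In Ł5: at x_1 = 0, x_2 = 1/4 the value is 1/2 — not a tautology.
In G5: every assignment gives 1 — tautology.

only G5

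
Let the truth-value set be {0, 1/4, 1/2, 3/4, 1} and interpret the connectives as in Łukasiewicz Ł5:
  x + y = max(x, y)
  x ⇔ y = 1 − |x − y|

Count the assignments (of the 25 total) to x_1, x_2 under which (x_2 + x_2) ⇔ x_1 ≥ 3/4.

value 1: 5 assignments (counts)
value 3/4: 8 assignments (counts)
value 1/2: 6 assignments
value 1/4: 4 assignments
value 0: 2 assignments
So 13 of the 25 assignments meet the threshold.

13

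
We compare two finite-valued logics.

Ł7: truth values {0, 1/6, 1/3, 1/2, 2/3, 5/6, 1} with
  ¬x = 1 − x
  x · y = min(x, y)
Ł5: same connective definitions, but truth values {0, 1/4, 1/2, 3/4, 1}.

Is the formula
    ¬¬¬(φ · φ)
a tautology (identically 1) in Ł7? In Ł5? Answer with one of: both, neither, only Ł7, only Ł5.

In Ł7: at φ = 1/6 the value is 5/6 — not a tautology.
In Ł5: at φ = 1/4 the value is 3/4 — not a tautology.

neither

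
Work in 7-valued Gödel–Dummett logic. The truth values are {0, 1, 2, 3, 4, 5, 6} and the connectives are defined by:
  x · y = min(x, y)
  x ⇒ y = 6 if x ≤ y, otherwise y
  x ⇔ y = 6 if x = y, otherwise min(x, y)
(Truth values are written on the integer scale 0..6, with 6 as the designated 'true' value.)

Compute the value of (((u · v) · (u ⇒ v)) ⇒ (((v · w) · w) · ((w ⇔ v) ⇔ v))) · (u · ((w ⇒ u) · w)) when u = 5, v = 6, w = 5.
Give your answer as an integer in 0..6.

5

u · v = 5 · 6 = 5
u ⇒ v = 5 ⇒ 6 = 6
(u · v) · (u ⇒ v) = 5 · 6 = 5
v · w = 6 · 5 = 5
(v · w) · w = 5 · 5 = 5
w ⇔ v = 5 ⇔ 6 = 5
(w ⇔ v) ⇔ v = 5 ⇔ 6 = 5
((v · w) · w) · ((w ⇔ v) ⇔ v) = 5 · 5 = 5
((u · v) · (u ⇒ v)) ⇒ (((v · w) · w) · ((w ⇔ v) ⇔ v)) = 5 ⇒ 5 = 6
w ⇒ u = 5 ⇒ 5 = 6
(w ⇒ u) · w = 6 · 5 = 5
u · ((w ⇒ u) · w) = 5 · 5 = 5
(((u · v) · (u ⇒ v)) ⇒ (((v · w) · w) · ((w ⇔ v) ⇔ v))) · (u · ((w ⇒ u) · w)) = 6 · 5 = 5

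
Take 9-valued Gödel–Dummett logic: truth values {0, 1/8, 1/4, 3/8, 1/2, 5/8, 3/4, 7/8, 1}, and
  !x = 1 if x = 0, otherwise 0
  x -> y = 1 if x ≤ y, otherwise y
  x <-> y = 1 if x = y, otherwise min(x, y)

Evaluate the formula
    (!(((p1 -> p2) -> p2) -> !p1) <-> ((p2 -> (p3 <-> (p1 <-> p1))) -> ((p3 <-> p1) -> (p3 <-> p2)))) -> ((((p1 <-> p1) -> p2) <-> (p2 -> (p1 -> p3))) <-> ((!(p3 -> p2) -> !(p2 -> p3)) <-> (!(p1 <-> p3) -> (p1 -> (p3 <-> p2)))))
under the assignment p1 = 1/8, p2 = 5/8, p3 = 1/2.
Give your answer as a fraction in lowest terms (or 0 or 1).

5/8

p1 -> p2 = 1/8 -> 5/8 = 1
(p1 -> p2) -> p2 = 1 -> 5/8 = 5/8
!p1 = !1/8 = 0
((p1 -> p2) -> p2) -> !p1 = 5/8 -> 0 = 0
!(((p1 -> p2) -> p2) -> !p1) = !0 = 1
p1 <-> p1 = 1/8 <-> 1/8 = 1
p3 <-> (p1 <-> p1) = 1/2 <-> 1 = 1/2
p2 -> (p3 <-> (p1 <-> p1)) = 5/8 -> 1/2 = 1/2
p3 <-> p1 = 1/2 <-> 1/8 = 1/8
p3 <-> p2 = 1/2 <-> 5/8 = 1/2
(p3 <-> p1) -> (p3 <-> p2) = 1/8 -> 1/2 = 1
(p2 -> (p3 <-> (p1 <-> p1))) -> ((p3 <-> p1) -> (p3 <-> p2)) = 1/2 -> 1 = 1
!(((p1 -> p2) -> p2) -> !p1) <-> ((p2 -> (p3 <-> (p1 <-> p1))) -> ((p3 <-> p1) -> (p3 <-> p2))) = 1 <-> 1 = 1
p1 <-> p1 = 1/8 <-> 1/8 = 1
(p1 <-> p1) -> p2 = 1 -> 5/8 = 5/8
p1 -> p3 = 1/8 -> 1/2 = 1
p2 -> (p1 -> p3) = 5/8 -> 1 = 1
((p1 <-> p1) -> p2) <-> (p2 -> (p1 -> p3)) = 5/8 <-> 1 = 5/8
p3 -> p2 = 1/2 -> 5/8 = 1
!(p3 -> p2) = !1 = 0
p2 -> p3 = 5/8 -> 1/2 = 1/2
!(p2 -> p3) = !1/2 = 0
!(p3 -> p2) -> !(p2 -> p3) = 0 -> 0 = 1
p1 <-> p3 = 1/8 <-> 1/2 = 1/8
!(p1 <-> p3) = !1/8 = 0
p3 <-> p2 = 1/2 <-> 5/8 = 1/2
p1 -> (p3 <-> p2) = 1/8 -> 1/2 = 1
!(p1 <-> p3) -> (p1 -> (p3 <-> p2)) = 0 -> 1 = 1
(!(p3 -> p2) -> !(p2 -> p3)) <-> (!(p1 <-> p3) -> (p1 -> (p3 <-> p2))) = 1 <-> 1 = 1
(((p1 <-> p1) -> p2) <-> (p2 -> (p1 -> p3))) <-> ((!(p3 -> p2) -> !(p2 -> p3)) <-> (!(p1 <-> p3) -> (p1 -> (p3 <-> p2)))) = 5/8 <-> 1 = 5/8
(!(((p1 -> p2) -> p2) -> !p1) <-> ((p2 -> (p3 <-> (p1 <-> p1))) -> ((p3 <-> p1) -> (p3 <-> p2)))) -> ((((p1 <-> p1) -> p2) <-> (p2 -> (p1 -> p3))) <-> ((!(p3 -> p2) -> !(p2 -> p3)) <-> (!(p1 <-> p3) -> (p1 -> (p3 <-> p2))))) = 1 -> 5/8 = 5/8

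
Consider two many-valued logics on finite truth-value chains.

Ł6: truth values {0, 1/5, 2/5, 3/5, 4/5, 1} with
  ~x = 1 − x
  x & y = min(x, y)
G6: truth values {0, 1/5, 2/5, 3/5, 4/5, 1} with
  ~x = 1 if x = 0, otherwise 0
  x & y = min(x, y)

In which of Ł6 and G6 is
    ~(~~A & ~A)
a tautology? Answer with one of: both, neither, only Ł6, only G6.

only G6

In Ł6: at A = 1/5 the value is 4/5 — not a tautology.
In G6: every assignment gives 1 — tautology.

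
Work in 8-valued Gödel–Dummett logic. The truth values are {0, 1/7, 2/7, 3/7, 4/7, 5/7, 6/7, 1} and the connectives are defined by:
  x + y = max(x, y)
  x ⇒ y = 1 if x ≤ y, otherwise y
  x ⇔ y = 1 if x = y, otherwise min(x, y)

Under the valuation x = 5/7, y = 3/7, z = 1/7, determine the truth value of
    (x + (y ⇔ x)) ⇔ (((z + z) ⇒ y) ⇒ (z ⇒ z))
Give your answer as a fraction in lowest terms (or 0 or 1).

5/7

y ⇔ x = 3/7 ⇔ 5/7 = 3/7
x + (y ⇔ x) = 5/7 + 3/7 = 5/7
z + z = 1/7 + 1/7 = 1/7
(z + z) ⇒ y = 1/7 ⇒ 3/7 = 1
z ⇒ z = 1/7 ⇒ 1/7 = 1
((z + z) ⇒ y) ⇒ (z ⇒ z) = 1 ⇒ 1 = 1
(x + (y ⇔ x)) ⇔ (((z + z) ⇒ y) ⇒ (z ⇒ z)) = 5/7 ⇔ 1 = 5/7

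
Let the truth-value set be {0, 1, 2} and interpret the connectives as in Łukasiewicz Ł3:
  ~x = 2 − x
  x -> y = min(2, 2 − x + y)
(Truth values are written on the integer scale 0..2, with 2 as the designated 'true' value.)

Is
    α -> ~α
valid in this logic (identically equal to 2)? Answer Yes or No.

Counterexample: take α = 2.
~α = ~2 = 0
α -> ~α = 2 -> 0 = 0
This gives 0 ≠ 2.

No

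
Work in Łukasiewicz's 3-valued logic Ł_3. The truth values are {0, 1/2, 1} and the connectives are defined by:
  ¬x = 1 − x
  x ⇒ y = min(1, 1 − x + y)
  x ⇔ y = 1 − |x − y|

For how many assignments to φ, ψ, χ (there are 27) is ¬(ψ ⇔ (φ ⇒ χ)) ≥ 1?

7

value 1: 7 assignments (counts)
value 1/2: 11 assignments
value 0: 9 assignments
So 7 of the 27 assignments meet the threshold.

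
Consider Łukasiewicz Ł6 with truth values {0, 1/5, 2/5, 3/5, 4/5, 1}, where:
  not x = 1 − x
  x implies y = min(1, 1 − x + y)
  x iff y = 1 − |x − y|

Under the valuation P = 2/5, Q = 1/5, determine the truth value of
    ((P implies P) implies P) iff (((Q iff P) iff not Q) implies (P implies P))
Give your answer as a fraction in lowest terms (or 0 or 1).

2/5

P implies P = 2/5 implies 2/5 = 1
(P implies P) implies P = 1 implies 2/5 = 2/5
Q iff P = 1/5 iff 2/5 = 4/5
not Q = not 1/5 = 4/5
(Q iff P) iff not Q = 4/5 iff 4/5 = 1
P implies P = 2/5 implies 2/5 = 1
((Q iff P) iff not Q) implies (P implies P) = 1 implies 1 = 1
((P implies P) implies P) iff (((Q iff P) iff not Q) implies (P implies P)) = 2/5 iff 1 = 2/5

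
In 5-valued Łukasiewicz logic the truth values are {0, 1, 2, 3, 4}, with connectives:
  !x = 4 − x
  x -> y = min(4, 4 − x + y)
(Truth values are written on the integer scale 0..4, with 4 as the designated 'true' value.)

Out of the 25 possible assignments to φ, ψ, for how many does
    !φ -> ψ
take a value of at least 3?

19

value 4: 15 assignments (counts)
value 3: 4 assignments (counts)
value 2: 3 assignments
value 1: 2 assignments
value 0: 1 assignment
So 19 of the 25 assignments meet the threshold.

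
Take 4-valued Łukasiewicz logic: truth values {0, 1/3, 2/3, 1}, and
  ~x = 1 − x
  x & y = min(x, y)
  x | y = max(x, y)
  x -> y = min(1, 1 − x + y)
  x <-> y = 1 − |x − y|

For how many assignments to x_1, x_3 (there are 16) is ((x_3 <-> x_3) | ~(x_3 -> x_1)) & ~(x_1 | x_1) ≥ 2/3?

8

x_1 = 0, x_3 = 0 ↦ 1  ≥
x_1 = 0, x_3 = 1/3 ↦ 1  ≥
x_1 = 0, x_3 = 2/3 ↦ 1  ≥
x_1 = 0, x_3 = 1 ↦ 1  ≥
x_1 = 1/3, x_3 = 0 ↦ 2/3  ≥
x_1 = 1/3, x_3 = 1/3 ↦ 2/3  ≥
x_1 = 1/3, x_3 = 2/3 ↦ 2/3  ≥
x_1 = 1/3, x_3 = 1 ↦ 2/3  ≥
x_1 = 2/3, x_3 = 0 ↦ 1/3  <
x_1 = 2/3, x_3 = 1/3 ↦ 1/3  <
x_1 = 2/3, x_3 = 2/3 ↦ 1/3  <
x_1 = 2/3, x_3 = 1 ↦ 1/3  <
x_1 = 1, x_3 = 0 ↦ 0  <
x_1 = 1, x_3 = 1/3 ↦ 0  <
x_1 = 1, x_3 = 2/3 ↦ 0  <
x_1 = 1, x_3 = 1 ↦ 0  <
So 8 of the 16 assignments meet the threshold.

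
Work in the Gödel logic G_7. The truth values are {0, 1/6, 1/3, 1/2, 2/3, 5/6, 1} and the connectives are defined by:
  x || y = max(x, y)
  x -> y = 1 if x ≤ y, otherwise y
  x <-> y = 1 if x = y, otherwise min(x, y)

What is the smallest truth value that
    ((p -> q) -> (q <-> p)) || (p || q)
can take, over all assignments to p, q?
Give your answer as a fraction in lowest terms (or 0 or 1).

1/6

Take p = 0, q = 1/6:
p -> q = 0 -> 1/6 = 1
q <-> p = 1/6 <-> 0 = 0
(p -> q) -> (q <-> p) = 1 -> 0 = 0
p || q = 0 || 1/6 = 1/6
((p -> q) -> (q <-> p)) || (p || q) = 0 || 1/6 = 1/6
No assignment yields a value below 1/6, so this is the minimum.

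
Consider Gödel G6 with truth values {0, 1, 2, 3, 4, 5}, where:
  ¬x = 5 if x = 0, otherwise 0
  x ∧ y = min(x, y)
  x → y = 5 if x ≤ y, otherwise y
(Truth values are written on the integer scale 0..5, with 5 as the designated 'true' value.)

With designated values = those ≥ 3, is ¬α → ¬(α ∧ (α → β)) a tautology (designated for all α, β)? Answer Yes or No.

Yes

At α = 4, β = 3, for instance:
¬α = ¬4 = 0
α → β = 4 → 3 = 3
α ∧ (α → β) = 4 ∧ 3 = 3
¬(α ∧ (α → β)) = ¬3 = 0
¬α → ¬(α ∧ (α → β)) = 0 → 0 = 5
and checking the remaining 35 assignments likewise gives ≥ 3 in every case.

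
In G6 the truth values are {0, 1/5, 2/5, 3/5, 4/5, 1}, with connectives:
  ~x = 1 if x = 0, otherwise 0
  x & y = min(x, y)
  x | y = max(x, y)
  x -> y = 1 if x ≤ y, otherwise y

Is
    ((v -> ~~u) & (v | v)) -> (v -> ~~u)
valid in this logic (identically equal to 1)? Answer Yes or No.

At u = 1/5, v = 2/5, for instance:
~u = ~1/5 = 0
~~u = ~0 = 1
v -> ~~u = 2/5 -> 1 = 1
v | v = 2/5 | 2/5 = 2/5
(v -> ~~u) & (v | v) = 1 & 2/5 = 2/5
((v -> ~~u) & (v | v)) -> (v -> ~~u) = 2/5 -> 1 = 1
and checking the remaining 35 assignments likewise gives ≥ 1 in every case.

Yes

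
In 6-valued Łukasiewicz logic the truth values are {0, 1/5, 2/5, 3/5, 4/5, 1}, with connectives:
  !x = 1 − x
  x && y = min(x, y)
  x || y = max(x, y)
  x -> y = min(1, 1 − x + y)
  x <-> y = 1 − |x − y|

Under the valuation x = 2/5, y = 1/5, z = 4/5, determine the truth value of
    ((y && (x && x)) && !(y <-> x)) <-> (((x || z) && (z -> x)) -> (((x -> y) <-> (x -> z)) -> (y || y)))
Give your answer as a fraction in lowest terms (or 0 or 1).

2/5

x && x = 2/5 && 2/5 = 2/5
y && (x && x) = 1/5 && 2/5 = 1/5
y <-> x = 1/5 <-> 2/5 = 4/5
!(y <-> x) = !4/5 = 1/5
(y && (x && x)) && !(y <-> x) = 1/5 && 1/5 = 1/5
x || z = 2/5 || 4/5 = 4/5
z -> x = 4/5 -> 2/5 = 3/5
(x || z) && (z -> x) = 4/5 && 3/5 = 3/5
x -> y = 2/5 -> 1/5 = 4/5
x -> z = 2/5 -> 4/5 = 1
(x -> y) <-> (x -> z) = 4/5 <-> 1 = 4/5
y || y = 1/5 || 1/5 = 1/5
((x -> y) <-> (x -> z)) -> (y || y) = 4/5 -> 1/5 = 2/5
((x || z) && (z -> x)) -> (((x -> y) <-> (x -> z)) -> (y || y)) = 3/5 -> 2/5 = 4/5
((y && (x && x)) && !(y <-> x)) <-> (((x || z) && (z -> x)) -> (((x -> y) <-> (x -> z)) -> (y || y))) = 1/5 <-> 4/5 = 2/5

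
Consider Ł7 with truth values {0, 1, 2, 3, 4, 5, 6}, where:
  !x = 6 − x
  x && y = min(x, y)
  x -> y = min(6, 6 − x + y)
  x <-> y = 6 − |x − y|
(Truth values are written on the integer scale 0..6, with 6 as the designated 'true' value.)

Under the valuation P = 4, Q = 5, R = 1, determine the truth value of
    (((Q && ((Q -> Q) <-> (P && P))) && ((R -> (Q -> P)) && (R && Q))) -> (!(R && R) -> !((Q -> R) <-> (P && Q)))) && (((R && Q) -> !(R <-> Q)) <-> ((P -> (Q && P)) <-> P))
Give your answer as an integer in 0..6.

Q -> Q = 5 -> 5 = 6
P && P = 4 && 4 = 4
(Q -> Q) <-> (P && P) = 6 <-> 4 = 4
Q && ((Q -> Q) <-> (P && P)) = 5 && 4 = 4
Q -> P = 5 -> 4 = 5
R -> (Q -> P) = 1 -> 5 = 6
R && Q = 1 && 5 = 1
(R -> (Q -> P)) && (R && Q) = 6 && 1 = 1
(Q && ((Q -> Q) <-> (P && P))) && ((R -> (Q -> P)) && (R && Q)) = 4 && 1 = 1
R && R = 1 && 1 = 1
!(R && R) = !1 = 5
Q -> R = 5 -> 1 = 2
P && Q = 4 && 5 = 4
(Q -> R) <-> (P && Q) = 2 <-> 4 = 4
!((Q -> R) <-> (P && Q)) = !4 = 2
!(R && R) -> !((Q -> R) <-> (P && Q)) = 5 -> 2 = 3
((Q && ((Q -> Q) <-> (P && P))) && ((R -> (Q -> P)) && (R && Q))) -> (!(R && R) -> !((Q -> R) <-> (P && Q))) = 1 -> 3 = 6
R && Q = 1 && 5 = 1
R <-> Q = 1 <-> 5 = 2
!(R <-> Q) = !2 = 4
(R && Q) -> !(R <-> Q) = 1 -> 4 = 6
Q && P = 5 && 4 = 4
P -> (Q && P) = 4 -> 4 = 6
(P -> (Q && P)) <-> P = 6 <-> 4 = 4
((R && Q) -> !(R <-> Q)) <-> ((P -> (Q && P)) <-> P) = 6 <-> 4 = 4
(((Q && ((Q -> Q) <-> (P && P))) && ((R -> (Q -> P)) && (R && Q))) -> (!(R && R) -> !((Q -> R) <-> (P && Q)))) && (((R && Q) -> !(R <-> Q)) <-> ((P -> (Q && P)) <-> P)) = 6 && 4 = 4

4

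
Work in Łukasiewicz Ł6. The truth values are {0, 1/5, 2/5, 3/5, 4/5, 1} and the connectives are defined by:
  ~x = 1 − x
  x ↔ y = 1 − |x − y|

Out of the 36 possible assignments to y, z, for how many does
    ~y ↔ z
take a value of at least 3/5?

24

value 1: 6 assignments (counts)
value 4/5: 10 assignments (counts)
value 3/5: 8 assignments (counts)
value 2/5: 6 assignments
value 1/5: 4 assignments
value 0: 2 assignments
So 24 of the 36 assignments meet the threshold.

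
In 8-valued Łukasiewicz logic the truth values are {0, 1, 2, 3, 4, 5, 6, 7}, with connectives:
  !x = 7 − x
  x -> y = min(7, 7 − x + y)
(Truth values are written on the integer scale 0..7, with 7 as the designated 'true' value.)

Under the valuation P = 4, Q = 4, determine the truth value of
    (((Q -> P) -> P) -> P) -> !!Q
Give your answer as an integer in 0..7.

Q -> P = 4 -> 4 = 7
(Q -> P) -> P = 7 -> 4 = 4
((Q -> P) -> P) -> P = 4 -> 4 = 7
!Q = !4 = 3
!!Q = !3 = 4
(((Q -> P) -> P) -> P) -> !!Q = 7 -> 4 = 4

4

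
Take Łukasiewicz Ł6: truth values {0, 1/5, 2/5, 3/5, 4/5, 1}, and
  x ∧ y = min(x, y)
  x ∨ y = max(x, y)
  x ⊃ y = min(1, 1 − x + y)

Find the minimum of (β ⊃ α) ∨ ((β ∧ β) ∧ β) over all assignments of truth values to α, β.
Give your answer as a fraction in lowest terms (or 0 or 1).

3/5

Take α = 0, β = 2/5:
β ⊃ α = 2/5 ⊃ 0 = 3/5
β ∧ β = 2/5 ∧ 2/5 = 2/5
(β ∧ β) ∧ β = 2/5 ∧ 2/5 = 2/5
(β ⊃ α) ∨ ((β ∧ β) ∧ β) = 3/5 ∨ 2/5 = 3/5
No assignment yields a value below 3/5, so this is the minimum.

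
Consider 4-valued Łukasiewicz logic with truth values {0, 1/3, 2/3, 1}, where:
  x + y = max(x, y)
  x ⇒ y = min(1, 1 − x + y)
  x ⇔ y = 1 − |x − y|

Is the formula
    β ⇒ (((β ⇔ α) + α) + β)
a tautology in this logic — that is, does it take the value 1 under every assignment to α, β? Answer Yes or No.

Yes

α = 0, β = 0 ↦ 1
α = 0, β = 1/3 ↦ 1
α = 0, β = 2/3 ↦ 1
α = 0, β = 1 ↦ 1
α = 1/3, β = 0 ↦ 1
α = 1/3, β = 1/3 ↦ 1
α = 1/3, β = 2/3 ↦ 1
α = 1/3, β = 1 ↦ 1
α = 2/3, β = 0 ↦ 1
α = 2/3, β = 1/3 ↦ 1
α = 2/3, β = 2/3 ↦ 1
α = 2/3, β = 1 ↦ 1
α = 1, β = 0 ↦ 1
α = 1, β = 1/3 ↦ 1
α = 1, β = 2/3 ↦ 1
α = 1, β = 1 ↦ 1
Every assignment gives a value ≥ 1.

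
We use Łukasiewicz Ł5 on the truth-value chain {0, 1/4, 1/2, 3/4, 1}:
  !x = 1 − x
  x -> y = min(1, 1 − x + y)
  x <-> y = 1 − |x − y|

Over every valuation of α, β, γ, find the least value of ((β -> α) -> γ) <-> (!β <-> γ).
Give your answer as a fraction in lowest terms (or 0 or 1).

0

Take α = 0, β = 1, γ = 1:
β -> α = 1 -> 0 = 0
(β -> α) -> γ = 0 -> 1 = 1
!β = !1 = 0
!β <-> γ = 0 <-> 1 = 0
((β -> α) -> γ) <-> (!β <-> γ) = 1 <-> 0 = 0
No assignment yields a value below 0, so this is the minimum.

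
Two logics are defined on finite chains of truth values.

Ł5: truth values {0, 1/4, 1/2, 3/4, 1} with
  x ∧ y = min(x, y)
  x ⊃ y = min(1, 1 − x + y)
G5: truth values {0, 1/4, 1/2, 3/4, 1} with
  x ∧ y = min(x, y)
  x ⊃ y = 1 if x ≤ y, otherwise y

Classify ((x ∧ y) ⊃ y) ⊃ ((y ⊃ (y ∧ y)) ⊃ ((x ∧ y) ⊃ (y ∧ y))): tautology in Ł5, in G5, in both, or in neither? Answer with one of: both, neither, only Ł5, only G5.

In Ł5: every assignment gives 1 — tautology.
In G5: every assignment gives 1 — tautology.

both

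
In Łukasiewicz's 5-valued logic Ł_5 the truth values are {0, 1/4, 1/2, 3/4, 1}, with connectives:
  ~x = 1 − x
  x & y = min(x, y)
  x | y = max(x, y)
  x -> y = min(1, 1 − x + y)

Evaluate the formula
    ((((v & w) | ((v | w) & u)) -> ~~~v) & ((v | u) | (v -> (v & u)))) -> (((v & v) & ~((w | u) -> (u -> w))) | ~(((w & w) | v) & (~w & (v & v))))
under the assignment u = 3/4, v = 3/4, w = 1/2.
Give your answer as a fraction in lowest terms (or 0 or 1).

1

v & w = 3/4 & 1/2 = 1/2
v | w = 3/4 | 1/2 = 3/4
(v | w) & u = 3/4 & 3/4 = 3/4
(v & w) | ((v | w) & u) = 1/2 | 3/4 = 3/4
~v = ~3/4 = 1/4
~~v = ~1/4 = 3/4
~~~v = ~3/4 = 1/4
((v & w) | ((v | w) & u)) -> ~~~v = 3/4 -> 1/4 = 1/2
v | u = 3/4 | 3/4 = 3/4
v & u = 3/4 & 3/4 = 3/4
v -> (v & u) = 3/4 -> 3/4 = 1
(v | u) | (v -> (v & u)) = 3/4 | 1 = 1
(((v & w) | ((v | w) & u)) -> ~~~v) & ((v | u) | (v -> (v & u))) = 1/2 & 1 = 1/2
v & v = 3/4 & 3/4 = 3/4
w | u = 1/2 | 3/4 = 3/4
u -> w = 3/4 -> 1/2 = 3/4
(w | u) -> (u -> w) = 3/4 -> 3/4 = 1
~((w | u) -> (u -> w)) = ~1 = 0
(v & v) & ~((w | u) -> (u -> w)) = 3/4 & 0 = 0
w & w = 1/2 & 1/2 = 1/2
(w & w) | v = 1/2 | 3/4 = 3/4
~w = ~1/2 = 1/2
v & v = 3/4 & 3/4 = 3/4
~w & (v & v) = 1/2 & 3/4 = 1/2
((w & w) | v) & (~w & (v & v)) = 3/4 & 1/2 = 1/2
~(((w & w) | v) & (~w & (v & v))) = ~1/2 = 1/2
((v & v) & ~((w | u) -> (u -> w))) | ~(((w & w) | v) & (~w & (v & v))) = 0 | 1/2 = 1/2
((((v & w) | ((v | w) & u)) -> ~~~v) & ((v | u) | (v -> (v & u)))) -> (((v & v) & ~((w | u) -> (u -> w))) | ~(((w & w) | v) & (~w & (v & v)))) = 1/2 -> 1/2 = 1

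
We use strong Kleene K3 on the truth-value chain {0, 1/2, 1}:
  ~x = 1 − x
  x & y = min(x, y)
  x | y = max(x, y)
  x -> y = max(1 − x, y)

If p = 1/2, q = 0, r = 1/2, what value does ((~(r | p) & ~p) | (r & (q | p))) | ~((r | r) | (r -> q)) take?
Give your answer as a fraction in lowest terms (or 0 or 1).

r | p = 1/2 | 1/2 = 1/2
~(r | p) = ~1/2 = 1/2
~p = ~1/2 = 1/2
~(r | p) & ~p = 1/2 & 1/2 = 1/2
q | p = 0 | 1/2 = 1/2
r & (q | p) = 1/2 & 1/2 = 1/2
(~(r | p) & ~p) | (r & (q | p)) = 1/2 | 1/2 = 1/2
r | r = 1/2 | 1/2 = 1/2
r -> q = 1/2 -> 0 = 1/2
(r | r) | (r -> q) = 1/2 | 1/2 = 1/2
~((r | r) | (r -> q)) = ~1/2 = 1/2
((~(r | p) & ~p) | (r & (q | p))) | ~((r | r) | (r -> q)) = 1/2 | 1/2 = 1/2

1/2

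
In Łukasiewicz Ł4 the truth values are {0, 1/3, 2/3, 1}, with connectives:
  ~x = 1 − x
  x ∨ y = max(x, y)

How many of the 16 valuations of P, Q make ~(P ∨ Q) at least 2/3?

P = 0, Q = 0 ↦ 1  ≥
P = 0, Q = 1/3 ↦ 2/3  ≥
P = 0, Q = 2/3 ↦ 1/3  <
P = 0, Q = 1 ↦ 0  <
P = 1/3, Q = 0 ↦ 2/3  ≥
P = 1/3, Q = 1/3 ↦ 2/3  ≥
P = 1/3, Q = 2/3 ↦ 1/3  <
P = 1/3, Q = 1 ↦ 0  <
P = 2/3, Q = 0 ↦ 1/3  <
P = 2/3, Q = 1/3 ↦ 1/3  <
P = 2/3, Q = 2/3 ↦ 1/3  <
P = 2/3, Q = 1 ↦ 0  <
P = 1, Q = 0 ↦ 0  <
P = 1, Q = 1/3 ↦ 0  <
P = 1, Q = 2/3 ↦ 0  <
P = 1, Q = 1 ↦ 0  <
So 4 of the 16 assignments meet the threshold.

4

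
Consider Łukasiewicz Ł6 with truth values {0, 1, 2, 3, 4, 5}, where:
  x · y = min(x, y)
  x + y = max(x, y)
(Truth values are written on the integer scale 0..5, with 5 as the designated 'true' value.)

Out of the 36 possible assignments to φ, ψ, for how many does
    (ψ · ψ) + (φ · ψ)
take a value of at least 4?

value 5: 6 assignments (counts)
value 4: 6 assignments (counts)
value 3: 6 assignments
value 2: 6 assignments
value 1: 6 assignments
value 0: 6 assignments
So 12 of the 36 assignments meet the threshold.

12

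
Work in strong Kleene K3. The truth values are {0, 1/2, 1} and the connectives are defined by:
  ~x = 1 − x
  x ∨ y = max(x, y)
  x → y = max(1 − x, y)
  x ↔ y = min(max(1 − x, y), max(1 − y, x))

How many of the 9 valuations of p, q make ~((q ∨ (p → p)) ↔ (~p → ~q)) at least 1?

1

p = 0, q = 0 ↦ 0  <
p = 0, q = 1/2 ↦ 1/2  <
p = 0, q = 1 ↦ 1  ≥
p = 1/2, q = 0 ↦ 1/2  <
p = 1/2, q = 1/2 ↦ 1/2  <
p = 1/2, q = 1 ↦ 1/2  <
p = 1, q = 0 ↦ 0  <
p = 1, q = 1/2 ↦ 0  <
p = 1, q = 1 ↦ 0  <
So 1 of the 9 assignments meets the threshold.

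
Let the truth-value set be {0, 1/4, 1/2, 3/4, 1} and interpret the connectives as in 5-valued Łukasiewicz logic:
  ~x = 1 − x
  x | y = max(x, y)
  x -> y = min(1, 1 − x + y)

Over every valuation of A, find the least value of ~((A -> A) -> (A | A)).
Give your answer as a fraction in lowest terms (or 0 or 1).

Take A = 1:
A -> A = 1 -> 1 = 1
A | A = 1 | 1 = 1
(A -> A) -> (A | A) = 1 -> 1 = 1
~((A -> A) -> (A | A)) = ~1 = 0
No assignment yields a value below 0, so this is the minimum.

0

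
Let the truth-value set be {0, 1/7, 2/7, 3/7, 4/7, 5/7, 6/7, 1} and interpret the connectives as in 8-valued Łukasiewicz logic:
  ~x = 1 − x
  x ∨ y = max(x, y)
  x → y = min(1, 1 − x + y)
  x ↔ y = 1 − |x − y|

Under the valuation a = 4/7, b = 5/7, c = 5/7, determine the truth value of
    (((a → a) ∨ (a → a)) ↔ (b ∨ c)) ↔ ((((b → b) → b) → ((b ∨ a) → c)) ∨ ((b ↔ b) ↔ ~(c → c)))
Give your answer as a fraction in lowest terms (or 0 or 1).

a → a = 4/7 → 4/7 = 1
a → a = 4/7 → 4/7 = 1
(a → a) ∨ (a → a) = 1 ∨ 1 = 1
b ∨ c = 5/7 ∨ 5/7 = 5/7
((a → a) ∨ (a → a)) ↔ (b ∨ c) = 1 ↔ 5/7 = 5/7
b → b = 5/7 → 5/7 = 1
(b → b) → b = 1 → 5/7 = 5/7
b ∨ a = 5/7 ∨ 4/7 = 5/7
(b ∨ a) → c = 5/7 → 5/7 = 1
((b → b) → b) → ((b ∨ a) → c) = 5/7 → 1 = 1
b ↔ b = 5/7 ↔ 5/7 = 1
c → c = 5/7 → 5/7 = 1
~(c → c) = ~1 = 0
(b ↔ b) ↔ ~(c → c) = 1 ↔ 0 = 0
(((b → b) → b) → ((b ∨ a) → c)) ∨ ((b ↔ b) ↔ ~(c → c)) = 1 ∨ 0 = 1
(((a → a) ∨ (a → a)) ↔ (b ∨ c)) ↔ ((((b → b) → b) → ((b ∨ a) → c)) ∨ ((b ↔ b) ↔ ~(c → c))) = 5/7 ↔ 1 = 5/7

5/7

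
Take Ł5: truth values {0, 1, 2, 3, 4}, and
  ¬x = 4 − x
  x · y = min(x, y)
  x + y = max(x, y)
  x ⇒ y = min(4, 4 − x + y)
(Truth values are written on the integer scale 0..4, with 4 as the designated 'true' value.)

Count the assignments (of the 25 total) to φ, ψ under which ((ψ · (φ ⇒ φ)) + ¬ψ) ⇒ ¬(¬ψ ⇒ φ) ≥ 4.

value 4: 3 assignments (counts)
value 3: 3 assignments
value 2: 6 assignments
value 1: 7 assignments
value 0: 6 assignments
So 3 of the 25 assignments meet the threshold.

3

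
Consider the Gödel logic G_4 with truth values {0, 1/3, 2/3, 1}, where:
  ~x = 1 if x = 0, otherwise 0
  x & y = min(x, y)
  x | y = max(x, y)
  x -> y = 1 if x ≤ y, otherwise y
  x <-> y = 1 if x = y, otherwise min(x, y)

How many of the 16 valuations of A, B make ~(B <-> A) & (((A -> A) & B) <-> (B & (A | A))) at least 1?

A = 0, B = 0 ↦ 0  <
A = 0, B = 1/3 ↦ 0  <
A = 0, B = 2/3 ↦ 0  <
A = 0, B = 1 ↦ 0  <
A = 1/3, B = 0 ↦ 1  ≥
A = 1/3, B = 1/3 ↦ 0  <
A = 1/3, B = 2/3 ↦ 0  <
A = 1/3, B = 1 ↦ 0  <
A = 2/3, B = 0 ↦ 1  ≥
A = 2/3, B = 1/3 ↦ 0  <
A = 2/3, B = 2/3 ↦ 0  <
A = 2/3, B = 1 ↦ 0  <
A = 1, B = 0 ↦ 1  ≥
A = 1, B = 1/3 ↦ 0  <
A = 1, B = 2/3 ↦ 0  <
A = 1, B = 1 ↦ 0  <
So 3 of the 16 assignments meet the threshold.

3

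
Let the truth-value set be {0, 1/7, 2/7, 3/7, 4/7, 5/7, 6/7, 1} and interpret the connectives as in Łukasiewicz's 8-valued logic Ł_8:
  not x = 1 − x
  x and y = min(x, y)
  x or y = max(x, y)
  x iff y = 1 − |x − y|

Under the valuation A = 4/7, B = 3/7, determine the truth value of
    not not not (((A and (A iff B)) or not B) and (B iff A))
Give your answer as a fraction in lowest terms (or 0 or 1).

A iff B = 4/7 iff 3/7 = 6/7
A and (A iff B) = 4/7 and 6/7 = 4/7
not B = not 3/7 = 4/7
(A and (A iff B)) or not B = 4/7 or 4/7 = 4/7
B iff A = 3/7 iff 4/7 = 6/7
((A and (A iff B)) or not B) and (B iff A) = 4/7 and 6/7 = 4/7
not (((A and (A iff B)) or not B) and (B iff A)) = not 4/7 = 3/7
not not (((A and (A iff B)) or not B) and (B iff A)) = not 3/7 = 4/7
not not not (((A and (A iff B)) or not B) and (B iff A)) = not 4/7 = 3/7

3/7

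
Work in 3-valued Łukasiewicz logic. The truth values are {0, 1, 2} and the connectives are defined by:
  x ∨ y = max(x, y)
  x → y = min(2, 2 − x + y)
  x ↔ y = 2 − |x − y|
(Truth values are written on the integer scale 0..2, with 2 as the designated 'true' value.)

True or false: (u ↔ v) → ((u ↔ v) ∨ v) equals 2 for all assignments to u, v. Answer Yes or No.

u = 0, v = 0 ↦ 2
u = 0, v = 1 ↦ 2
u = 0, v = 2 ↦ 2
u = 1, v = 0 ↦ 2
u = 1, v = 1 ↦ 2
u = 1, v = 2 ↦ 2
u = 2, v = 0 ↦ 2
u = 2, v = 1 ↦ 2
u = 2, v = 2 ↦ 2
Every assignment gives a value ≥ 2.

Yes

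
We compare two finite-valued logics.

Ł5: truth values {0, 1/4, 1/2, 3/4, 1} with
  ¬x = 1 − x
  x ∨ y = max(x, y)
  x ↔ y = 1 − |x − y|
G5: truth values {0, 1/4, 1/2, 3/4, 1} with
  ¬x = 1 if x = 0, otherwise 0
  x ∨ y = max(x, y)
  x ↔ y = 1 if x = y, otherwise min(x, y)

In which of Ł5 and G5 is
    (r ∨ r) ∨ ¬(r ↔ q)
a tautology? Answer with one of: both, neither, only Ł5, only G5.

neither

In Ł5: at q = 0, r = 0 the value is 0 — not a tautology.
In G5: at q = 0, r = 0 the value is 0 — not a tautology.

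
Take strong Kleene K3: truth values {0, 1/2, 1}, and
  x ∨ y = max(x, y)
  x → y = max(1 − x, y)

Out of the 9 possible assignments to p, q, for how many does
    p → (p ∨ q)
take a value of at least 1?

p = 0, q = 0 ↦ 1  ≥
p = 0, q = 1/2 ↦ 1  ≥
p = 0, q = 1 ↦ 1  ≥
p = 1/2, q = 0 ↦ 1/2  <
p = 1/2, q = 1/2 ↦ 1/2  <
p = 1/2, q = 1 ↦ 1  ≥
p = 1, q = 0 ↦ 1  ≥
p = 1, q = 1/2 ↦ 1  ≥
p = 1, q = 1 ↦ 1  ≥
So 7 of the 9 assignments meet the threshold.

7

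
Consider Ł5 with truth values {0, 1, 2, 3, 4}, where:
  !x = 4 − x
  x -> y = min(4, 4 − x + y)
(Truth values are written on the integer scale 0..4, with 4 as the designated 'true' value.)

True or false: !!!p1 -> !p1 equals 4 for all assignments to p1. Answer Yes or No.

p1 = 0 ↦ 4
p1 = 1 ↦ 4
p1 = 2 ↦ 4
p1 = 3 ↦ 4
p1 = 4 ↦ 4
Every assignment gives a value ≥ 4.

Yes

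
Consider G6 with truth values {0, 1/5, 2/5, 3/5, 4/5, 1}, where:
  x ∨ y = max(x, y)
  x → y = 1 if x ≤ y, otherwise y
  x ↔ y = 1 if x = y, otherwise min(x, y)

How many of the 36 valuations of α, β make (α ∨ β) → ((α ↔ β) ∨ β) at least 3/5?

value 1: 21 assignments (counts)
value 4/5: 1 assignment (counts)
value 3/5: 2 assignments (counts)
value 2/5: 3 assignments
value 1/5: 4 assignments
value 0: 5 assignments
So 24 of the 36 assignments meet the threshold.

24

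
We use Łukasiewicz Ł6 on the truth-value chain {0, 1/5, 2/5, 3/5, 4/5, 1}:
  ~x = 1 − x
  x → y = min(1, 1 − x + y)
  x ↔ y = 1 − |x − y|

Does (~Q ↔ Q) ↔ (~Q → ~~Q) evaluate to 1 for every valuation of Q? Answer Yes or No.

No

Counterexample: take Q = 3/5.
~Q = ~3/5 = 2/5
~Q ↔ Q = 2/5 ↔ 3/5 = 4/5
~Q = ~3/5 = 2/5
~Q = ~3/5 = 2/5
~~Q = ~2/5 = 3/5
~Q → ~~Q = 2/5 → 3/5 = 1
(~Q ↔ Q) ↔ (~Q → ~~Q) = 4/5 ↔ 1 = 4/5
This gives 4/5 ≠ 1.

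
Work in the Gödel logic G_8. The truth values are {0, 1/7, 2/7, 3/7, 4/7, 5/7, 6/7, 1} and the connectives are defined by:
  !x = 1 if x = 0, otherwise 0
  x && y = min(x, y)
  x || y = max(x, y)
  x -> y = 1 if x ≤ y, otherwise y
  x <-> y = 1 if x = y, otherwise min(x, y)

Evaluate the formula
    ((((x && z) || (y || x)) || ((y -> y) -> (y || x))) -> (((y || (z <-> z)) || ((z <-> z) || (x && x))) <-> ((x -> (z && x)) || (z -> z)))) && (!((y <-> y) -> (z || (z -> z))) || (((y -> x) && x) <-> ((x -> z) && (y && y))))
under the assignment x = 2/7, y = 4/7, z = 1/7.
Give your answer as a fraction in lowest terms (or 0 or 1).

1/7

x && z = 2/7 && 1/7 = 1/7
y || x = 4/7 || 2/7 = 4/7
(x && z) || (y || x) = 1/7 || 4/7 = 4/7
y -> y = 4/7 -> 4/7 = 1
y || x = 4/7 || 2/7 = 4/7
(y -> y) -> (y || x) = 1 -> 4/7 = 4/7
((x && z) || (y || x)) || ((y -> y) -> (y || x)) = 4/7 || 4/7 = 4/7
z <-> z = 1/7 <-> 1/7 = 1
y || (z <-> z) = 4/7 || 1 = 1
z <-> z = 1/7 <-> 1/7 = 1
x && x = 2/7 && 2/7 = 2/7
(z <-> z) || (x && x) = 1 || 2/7 = 1
(y || (z <-> z)) || ((z <-> z) || (x && x)) = 1 || 1 = 1
z && x = 1/7 && 2/7 = 1/7
x -> (z && x) = 2/7 -> 1/7 = 1/7
z -> z = 1/7 -> 1/7 = 1
(x -> (z && x)) || (z -> z) = 1/7 || 1 = 1
((y || (z <-> z)) || ((z <-> z) || (x && x))) <-> ((x -> (z && x)) || (z -> z)) = 1 <-> 1 = 1
(((x && z) || (y || x)) || ((y -> y) -> (y || x))) -> (((y || (z <-> z)) || ((z <-> z) || (x && x))) <-> ((x -> (z && x)) || (z -> z))) = 4/7 -> 1 = 1
y <-> y = 4/7 <-> 4/7 = 1
z -> z = 1/7 -> 1/7 = 1
z || (z -> z) = 1/7 || 1 = 1
(y <-> y) -> (z || (z -> z)) = 1 -> 1 = 1
!((y <-> y) -> (z || (z -> z))) = !1 = 0
y -> x = 4/7 -> 2/7 = 2/7
(y -> x) && x = 2/7 && 2/7 = 2/7
x -> z = 2/7 -> 1/7 = 1/7
y && y = 4/7 && 4/7 = 4/7
(x -> z) && (y && y) = 1/7 && 4/7 = 1/7
((y -> x) && x) <-> ((x -> z) && (y && y)) = 2/7 <-> 1/7 = 1/7
!((y <-> y) -> (z || (z -> z))) || (((y -> x) && x) <-> ((x -> z) && (y && y))) = 0 || 1/7 = 1/7
((((x && z) || (y || x)) || ((y -> y) -> (y || x))) -> (((y || (z <-> z)) || ((z <-> z) || (x && x))) <-> ((x -> (z && x)) || (z -> z)))) && (!((y <-> y) -> (z || (z -> z))) || (((y -> x) && x) <-> ((x -> z) && (y && y)))) = 1 && 1/7 = 1/7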